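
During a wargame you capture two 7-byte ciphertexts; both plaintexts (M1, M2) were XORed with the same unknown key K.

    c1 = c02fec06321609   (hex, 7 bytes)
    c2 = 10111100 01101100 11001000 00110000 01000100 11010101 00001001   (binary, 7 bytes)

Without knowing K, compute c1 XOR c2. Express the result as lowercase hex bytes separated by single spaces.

7c 43 24 36 76 c3 00

c1 ⊕ c2 = (M1 ⊕ K) ⊕ (M2 ⊕ K) = M1 ⊕ M2 — the shared key cancels under XOR.
c0 xor bc = 7c
2f xor 6c = 43
ec xor c8 = 24
06 xor 30 = 36
32 xor 44 = 76
16 xor d5 = c3
09 xor 09 = 00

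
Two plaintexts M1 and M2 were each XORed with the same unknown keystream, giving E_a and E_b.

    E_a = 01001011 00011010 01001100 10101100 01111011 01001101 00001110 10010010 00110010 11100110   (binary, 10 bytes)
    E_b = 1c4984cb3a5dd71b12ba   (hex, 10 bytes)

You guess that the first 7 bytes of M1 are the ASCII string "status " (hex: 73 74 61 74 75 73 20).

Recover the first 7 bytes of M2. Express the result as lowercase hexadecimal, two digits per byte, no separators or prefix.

First, E_a ⊕ E_b = (M1 ⊕ K) ⊕ (M2 ⊕ K) = M1 ⊕ M2, so the key drops out. Then M2 = (M1 ⊕ M2) ⊕ M1 over the first 7 bytes.
byte 0: (4b xor 1c) xor 73 = 57 xor 73 = 24
byte 1: (1a xor 49) xor 74 = 53 xor 74 = 27
byte 2: (4c xor 84) xor 61 = c8 xor 61 = a9
byte 3: (ac xor cb) xor 74 = 67 xor 74 = 13
byte 4: (7b xor 3a) xor 75 = 41 xor 75 = 34
byte 5: (4d xor 5d) xor 73 = 10 xor 73 = 63
byte 6: (0e xor d7) xor 20 = d9 xor 20 = f9

2427a9133463f9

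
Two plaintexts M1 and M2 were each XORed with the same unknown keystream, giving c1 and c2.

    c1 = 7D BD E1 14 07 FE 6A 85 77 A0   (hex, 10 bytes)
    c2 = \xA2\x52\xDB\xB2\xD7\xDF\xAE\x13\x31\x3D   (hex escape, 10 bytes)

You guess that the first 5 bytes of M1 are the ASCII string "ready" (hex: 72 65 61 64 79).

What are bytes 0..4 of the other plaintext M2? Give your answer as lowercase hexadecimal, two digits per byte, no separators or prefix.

ad8a5bc2a9

First, c1 ⊕ c2 = (M1 ⊕ K) ⊕ (M2 ⊕ K) = M1 ⊕ M2, so the key drops out. Then M2 = (M1 ⊕ M2) ⊕ M1 over the first 5 bytes.
byte 0: (7d xor a2) xor 72 = df xor 72 = ad
byte 1: (bd xor 52) xor 65 = ef xor 65 = 8a
byte 2: (e1 xor db) xor 61 = 3a xor 61 = 5b
byte 3: (14 xor b2) xor 64 = a6 xor 64 = c2
byte 4: (07 xor d7) xor 79 = d0 xor 79 = a9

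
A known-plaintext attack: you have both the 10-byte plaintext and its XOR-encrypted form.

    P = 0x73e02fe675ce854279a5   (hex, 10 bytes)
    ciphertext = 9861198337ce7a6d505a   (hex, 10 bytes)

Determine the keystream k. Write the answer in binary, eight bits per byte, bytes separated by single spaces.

Since ciphertext = P ⊕ k, XORing both sides with P gives k = P ⊕ ciphertext.
73 XOR 98 = eb
e0 XOR 61 = 81
2f XOR 19 = 36
e6 XOR 83 = 65
75 XOR 37 = 42
ce XOR ce = 00
85 XOR 7a = ff
42 XOR 6d = 2f
79 XOR 50 = 29
a5 XOR 5a = ff

11101011 10000001 00110110 01100101 01000010 00000000 11111111 00101111 00101001 11111111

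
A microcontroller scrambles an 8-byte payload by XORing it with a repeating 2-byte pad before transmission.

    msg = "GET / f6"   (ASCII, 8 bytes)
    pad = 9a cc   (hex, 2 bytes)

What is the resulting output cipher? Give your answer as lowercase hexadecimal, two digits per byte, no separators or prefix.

The 2-byte key repeats, so the effective keystream is 9a cc 9a cc 9a cc 9a cc.
byte 0: 47 xor 9a = dd
byte 1: 45 xor cc = 89
byte 2: 54 xor 9a = ce
byte 3: 20 xor cc = ec
byte 4: 2f xor 9a = b5
byte 5: 20 xor cc = ec
byte 6: 66 xor 9a = fc
byte 7: 36 xor cc = fa

dd89ceecb5ecfcfa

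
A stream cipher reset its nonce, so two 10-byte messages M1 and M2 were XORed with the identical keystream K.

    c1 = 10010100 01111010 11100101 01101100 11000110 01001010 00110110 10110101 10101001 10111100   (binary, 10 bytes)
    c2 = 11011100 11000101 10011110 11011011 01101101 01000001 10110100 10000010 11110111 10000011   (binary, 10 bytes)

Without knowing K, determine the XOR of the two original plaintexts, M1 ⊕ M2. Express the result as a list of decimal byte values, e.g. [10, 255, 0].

[72, 191, 123, 183, 171, 11, 130, 55, 94, 63]

c1 ⊕ c2 = (M1 ⊕ K) ⊕ (M2 ⊕ K) = M1 ⊕ M2 — the shared key cancels under XOR.
94 ⊕ dc = 48
7a ⊕ c5 = bf
e5 ⊕ 9e = 7b
6c ⊕ db = b7
c6 ⊕ 6d = ab
4a ⊕ 41 = 0b
36 ⊕ b4 = 82
b5 ⊕ 82 = 37
a9 ⊕ f7 = 5e
bc ⊕ 83 = 3f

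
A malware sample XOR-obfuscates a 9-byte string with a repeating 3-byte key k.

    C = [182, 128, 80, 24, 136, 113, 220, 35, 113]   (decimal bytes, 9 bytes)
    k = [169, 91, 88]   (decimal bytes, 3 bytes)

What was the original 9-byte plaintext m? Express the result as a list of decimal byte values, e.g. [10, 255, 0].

[31, 219, 8, 177, 211, 41, 117, 120, 41]

The 3-byte key repeats, so the effective keystream is a9 5b 58 a9 5b 58 a9 5b 58.
byte 0: 10110110 XOR 10101001 = 00011111
byte 1: 10000000 XOR 01011011 = 11011011
byte 2: 01010000 XOR 01011000 = 00001000
byte 3: 00011000 XOR 10101001 = 10110001
byte 4: 10001000 XOR 01011011 = 11010011
byte 5: 01110001 XOR 01011000 = 00101001
byte 6: 11011100 XOR 10101001 = 01110101
byte 7: 00100011 XOR 01011011 = 01111000
byte 8: 01110001 XOR 01011000 = 00101001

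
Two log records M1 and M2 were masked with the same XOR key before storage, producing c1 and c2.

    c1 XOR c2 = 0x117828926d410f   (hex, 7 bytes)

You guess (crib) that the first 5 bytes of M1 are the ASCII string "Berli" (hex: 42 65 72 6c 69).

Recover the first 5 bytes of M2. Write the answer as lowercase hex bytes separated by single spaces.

53 1d 5a fe 04

Since c1 ⊕ c2 = M1 ⊕ M2, XORing with the guessed M1 bytes yields the corresponding M2 bytes: M2 = (c1 ⊕ c2) ⊕ M1.
11 ⊕ 42 = 53
78 ⊕ 65 = 1d
28 ⊕ 72 = 5a
92 ⊕ 6c = fe
6d ⊕ 69 = 04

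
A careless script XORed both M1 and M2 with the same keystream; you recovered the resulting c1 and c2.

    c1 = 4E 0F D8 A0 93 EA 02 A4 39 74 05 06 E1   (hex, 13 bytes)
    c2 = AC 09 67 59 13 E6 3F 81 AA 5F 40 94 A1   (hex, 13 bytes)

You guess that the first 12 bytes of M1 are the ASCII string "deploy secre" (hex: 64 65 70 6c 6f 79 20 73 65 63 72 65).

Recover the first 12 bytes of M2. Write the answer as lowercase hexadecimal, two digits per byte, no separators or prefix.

8663cf95ef751d56f64837f7

First, c1 ⊕ c2 = (M1 ⊕ K) ⊕ (M2 ⊕ K) = M1 ⊕ M2, so the key drops out. Then M2 = (M1 ⊕ M2) ⊕ M1 over the first 12 bytes.
byte 0: (4e ^ ac) ^ 64 = e2 ^ 64 = 86
byte 1: (0f ^ 09) ^ 65 = 06 ^ 65 = 63
byte 2: (d8 ^ 67) ^ 70 = bf ^ 70 = cf
byte 3: (a0 ^ 59) ^ 6c = f9 ^ 6c = 95
byte 4: (93 ^ 13) ^ 6f = 80 ^ 6f = ef
byte 5: (ea ^ e6) ^ 79 = 0c ^ 79 = 75
byte 6: (02 ^ 3f) ^ 20 = 3d ^ 20 = 1d
byte 7: (a4 ^ 81) ^ 73 = 25 ^ 73 = 56
byte 8: (39 ^ aa) ^ 65 = 93 ^ 65 = f6
byte 9: (74 ^ 5f) ^ 63 = 2b ^ 63 = 48
byte 10: (05 ^ 40) ^ 72 = 45 ^ 72 = 37
byte 11: (06 ^ 94) ^ 65 = 92 ^ 65 = f7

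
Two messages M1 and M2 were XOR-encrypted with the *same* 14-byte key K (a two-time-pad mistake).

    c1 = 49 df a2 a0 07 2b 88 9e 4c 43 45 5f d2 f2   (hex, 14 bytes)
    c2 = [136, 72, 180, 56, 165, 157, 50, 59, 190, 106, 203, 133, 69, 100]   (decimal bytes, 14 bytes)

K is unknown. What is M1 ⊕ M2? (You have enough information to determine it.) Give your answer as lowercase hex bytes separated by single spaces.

c1 ⊕ c2 = (M1 ⊕ K) ⊕ (M2 ⊕ K) = M1 ⊕ M2 — the shared key cancels under XOR.
 73 XOR 136 = 193
223 XOR  72 = 151
162 XOR 180 =  22
160 XOR  56 = 152
  7 XOR 165 = 162
 43 XOR 157 = 182
136 XOR  50 = 186
158 XOR  59 = 165
 76 XOR 190 = 242
 67 XOR 106 =  41
 69 XOR 203 = 142
 95 XOR 133 = 218
210 XOR  69 = 151
242 XOR 100 = 150

c1 97 16 98 a2 b6 ba a5 f2 29 8e da 97 96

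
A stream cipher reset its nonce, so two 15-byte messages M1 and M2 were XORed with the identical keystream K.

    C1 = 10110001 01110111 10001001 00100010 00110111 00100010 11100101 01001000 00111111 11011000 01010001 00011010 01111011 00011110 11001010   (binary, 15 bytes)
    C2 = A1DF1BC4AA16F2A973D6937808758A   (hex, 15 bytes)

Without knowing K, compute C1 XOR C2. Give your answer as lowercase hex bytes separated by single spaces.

C1 ⊕ C2 = (M1 ⊕ K) ⊕ (M2 ⊕ K) = M1 ⊕ M2 — the shared key cancels under XOR.
byte 0: b1 xor a1 = 10
byte 1: 77 xor df = a8
byte 2: 89 xor 1b = 92
byte 3: 22 xor c4 = e6
byte 4: 37 xor aa = 9d
byte 5: 22 xor 16 = 34
byte 6: e5 xor f2 = 17
byte 7: 48 xor a9 = e1
byte 8: 3f xor 73 = 4c
byte 9: d8 xor d6 = 0e
byte 10: 51 xor 93 = c2
byte 11: 1a xor 78 = 62
byte 12: 7b xor 08 = 73
byte 13: 1e xor 75 = 6b
byte 14: ca xor 8a = 40

10 a8 92 e6 9d 34 17 e1 4c 0e c2 62 73 6b 40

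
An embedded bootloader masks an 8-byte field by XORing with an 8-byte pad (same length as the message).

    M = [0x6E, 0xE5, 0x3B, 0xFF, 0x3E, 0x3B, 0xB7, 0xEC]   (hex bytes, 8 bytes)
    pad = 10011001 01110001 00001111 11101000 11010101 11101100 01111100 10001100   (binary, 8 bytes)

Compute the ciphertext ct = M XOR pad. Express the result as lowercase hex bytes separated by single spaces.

f7 94 34 17 eb d7 cb 60

XOR is its own inverse, so applying the key byte-wise gives the result directly.
6e ^ 99 = f7
e5 ^ 71 = 94
3b ^ 0f = 34
ff ^ e8 = 17
3e ^ d5 = eb
3b ^ ec = d7
b7 ^ 7c = cb
ec ^ 8c = 60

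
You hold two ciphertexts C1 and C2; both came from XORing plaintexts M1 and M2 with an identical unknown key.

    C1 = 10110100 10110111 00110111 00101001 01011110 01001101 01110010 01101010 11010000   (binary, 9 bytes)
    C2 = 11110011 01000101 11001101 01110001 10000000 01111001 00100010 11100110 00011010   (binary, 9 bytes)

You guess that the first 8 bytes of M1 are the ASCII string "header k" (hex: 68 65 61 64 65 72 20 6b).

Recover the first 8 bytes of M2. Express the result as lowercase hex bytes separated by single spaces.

2f 97 9b 3c bb 46 70 e7

First, C1 ⊕ C2 = (M1 ⊕ K) ⊕ (M2 ⊕ K) = M1 ⊕ M2, so the key drops out. Then M2 = (M1 ⊕ M2) ⊕ M1 over the first 8 bytes.
byte 0: (b4 xor f3) xor 68 = 47 xor 68 = 2f
byte 1: (b7 xor 45) xor 65 = f2 xor 65 = 97
byte 2: (37 xor cd) xor 61 = fa xor 61 = 9b
byte 3: (29 xor 71) xor 64 = 58 xor 64 = 3c
byte 4: (5e xor 80) xor 65 = de xor 65 = bb
byte 5: (4d xor 79) xor 72 = 34 xor 72 = 46
byte 6: (72 xor 22) xor 20 = 50 xor 20 = 70
byte 7: (6a xor e6) xor 6b = 8c xor 6b = e7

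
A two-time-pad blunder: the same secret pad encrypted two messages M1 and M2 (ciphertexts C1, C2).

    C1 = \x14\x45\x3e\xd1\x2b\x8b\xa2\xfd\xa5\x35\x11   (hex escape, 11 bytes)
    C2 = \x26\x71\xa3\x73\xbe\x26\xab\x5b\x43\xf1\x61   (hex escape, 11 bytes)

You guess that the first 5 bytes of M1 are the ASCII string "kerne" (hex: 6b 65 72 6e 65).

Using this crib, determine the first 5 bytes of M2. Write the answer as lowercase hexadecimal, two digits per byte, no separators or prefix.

5951efccf0

First, C1 ⊕ C2 = (M1 ⊕ K) ⊕ (M2 ⊕ K) = M1 ⊕ M2, so the key drops out. Then M2 = (M1 ⊕ M2) ⊕ M1 over the first 5 bytes.
byte 0: (14 ⊕ 26) ⊕ 6b = 32 ⊕ 6b = 59
byte 1: (45 ⊕ 71) ⊕ 65 = 34 ⊕ 65 = 51
byte 2: (3e ⊕ a3) ⊕ 72 = 9d ⊕ 72 = ef
byte 3: (d1 ⊕ 73) ⊕ 6e = a2 ⊕ 6e = cc
byte 4: (2b ⊕ be) ⊕ 65 = 95 ⊕ 65 = f0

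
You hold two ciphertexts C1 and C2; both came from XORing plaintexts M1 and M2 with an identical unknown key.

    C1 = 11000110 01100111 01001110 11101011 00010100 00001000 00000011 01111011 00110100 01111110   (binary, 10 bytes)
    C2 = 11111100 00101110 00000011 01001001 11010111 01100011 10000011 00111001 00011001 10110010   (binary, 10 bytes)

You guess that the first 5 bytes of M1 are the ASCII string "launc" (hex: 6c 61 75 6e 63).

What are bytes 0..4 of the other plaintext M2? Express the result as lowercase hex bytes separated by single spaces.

First, C1 ⊕ C2 = (M1 ⊕ K) ⊕ (M2 ⊕ K) = M1 ⊕ M2, so the key drops out. Then M2 = (M1 ⊕ M2) ⊕ M1 over the first 5 bytes.
byte 0: (c6 XOR fc) XOR 6c = 3a XOR 6c = 56
byte 1: (67 XOR 2e) XOR 61 = 49 XOR 61 = 28
byte 2: (4e XOR 03) XOR 75 = 4d XOR 75 = 38
byte 3: (eb XOR 49) XOR 6e = a2 XOR 6e = cc
byte 4: (14 XOR d7) XOR 63 = c3 XOR 63 = a0

56 28 38 cc a0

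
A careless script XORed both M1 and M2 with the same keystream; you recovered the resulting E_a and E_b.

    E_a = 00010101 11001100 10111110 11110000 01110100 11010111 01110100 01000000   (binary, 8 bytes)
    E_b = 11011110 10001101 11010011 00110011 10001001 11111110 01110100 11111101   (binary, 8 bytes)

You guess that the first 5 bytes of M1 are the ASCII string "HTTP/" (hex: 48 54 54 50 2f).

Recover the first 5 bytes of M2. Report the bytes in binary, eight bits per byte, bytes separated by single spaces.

10000011 00010101 00111001 10010011 11010010

First, E_a ⊕ E_b = (M1 ⊕ K) ⊕ (M2 ⊕ K) = M1 ⊕ M2, so the key drops out. Then M2 = (M1 ⊕ M2) ⊕ M1 over the first 5 bytes.
byte 0: (15 ^ de) ^ 48 = cb ^ 48 = 83
byte 1: (cc ^ 8d) ^ 54 = 41 ^ 54 = 15
byte 2: (be ^ d3) ^ 54 = 6d ^ 54 = 39
byte 3: (f0 ^ 33) ^ 50 = c3 ^ 50 = 93
byte 4: (74 ^ 89) ^ 2f = fd ^ 2f = d2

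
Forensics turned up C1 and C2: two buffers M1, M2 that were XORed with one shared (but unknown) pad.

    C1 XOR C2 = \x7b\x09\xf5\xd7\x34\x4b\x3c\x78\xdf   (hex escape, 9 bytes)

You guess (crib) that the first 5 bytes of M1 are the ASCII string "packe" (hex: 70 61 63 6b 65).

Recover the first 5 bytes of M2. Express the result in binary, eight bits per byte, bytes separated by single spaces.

00001011 01101000 10010110 10111100 01010001

Since C1 ⊕ C2 = M1 ⊕ M2, XORing with the guessed M1 bytes yields the corresponding M2 bytes: M2 = (C1 ⊕ C2) ⊕ M1.
byte 0: 7b ^ 70 = 0b
byte 1: 09 ^ 61 = 68
byte 2: f5 ^ 63 = 96
byte 3: d7 ^ 6b = bc
byte 4: 34 ^ 65 = 51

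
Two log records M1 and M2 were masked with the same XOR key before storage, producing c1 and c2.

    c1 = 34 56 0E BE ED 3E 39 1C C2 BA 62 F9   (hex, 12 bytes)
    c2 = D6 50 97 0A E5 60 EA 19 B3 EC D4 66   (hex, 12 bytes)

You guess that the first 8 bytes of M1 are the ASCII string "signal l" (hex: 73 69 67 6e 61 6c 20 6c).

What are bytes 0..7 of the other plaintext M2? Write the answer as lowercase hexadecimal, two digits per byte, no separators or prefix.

916ffeda6932f369

First, c1 ⊕ c2 = (M1 ⊕ K) ⊕ (M2 ⊕ K) = M1 ⊕ M2, so the key drops out. Then M2 = (M1 ⊕ M2) ⊕ M1 over the first 8 bytes.
byte 0: (34 XOR d6) XOR 73 = e2 XOR 73 = 91
byte 1: (56 XOR 50) XOR 69 = 06 XOR 69 = 6f
byte 2: (0e XOR 97) XOR 67 = 99 XOR 67 = fe
byte 3: (be XOR 0a) XOR 6e = b4 XOR 6e = da
byte 4: (ed XOR e5) XOR 61 = 08 XOR 61 = 69
byte 5: (3e XOR 60) XOR 6c = 5e XOR 6c = 32
byte 6: (39 XOR ea) XOR 20 = d3 XOR 20 = f3
byte 7: (1c XOR 19) XOR 6c = 05 XOR 6c = 69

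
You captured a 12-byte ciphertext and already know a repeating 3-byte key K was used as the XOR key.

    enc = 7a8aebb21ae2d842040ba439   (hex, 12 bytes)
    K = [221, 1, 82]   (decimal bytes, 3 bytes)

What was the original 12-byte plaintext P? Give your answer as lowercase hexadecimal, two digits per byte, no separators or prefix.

The 3-byte key repeats, so the effective keystream is dd 01 52 dd 01 52 dd 01 52 dd 01 52.
byte 0: 7a ⊕ dd = a7
byte 1: 8a ⊕ 01 = 8b
byte 2: eb ⊕ 52 = b9
byte 3: b2 ⊕ dd = 6f
byte 4: 1a ⊕ 01 = 1b
byte 5: e2 ⊕ 52 = b0
byte 6: d8 ⊕ dd = 05
byte 7: 42 ⊕ 01 = 43
byte 8: 04 ⊕ 52 = 56
byte 9: 0b ⊕ dd = d6
byte 10: a4 ⊕ 01 = a5
byte 11: 39 ⊕ 52 = 6b

a78bb96f1bb0054356d6a56b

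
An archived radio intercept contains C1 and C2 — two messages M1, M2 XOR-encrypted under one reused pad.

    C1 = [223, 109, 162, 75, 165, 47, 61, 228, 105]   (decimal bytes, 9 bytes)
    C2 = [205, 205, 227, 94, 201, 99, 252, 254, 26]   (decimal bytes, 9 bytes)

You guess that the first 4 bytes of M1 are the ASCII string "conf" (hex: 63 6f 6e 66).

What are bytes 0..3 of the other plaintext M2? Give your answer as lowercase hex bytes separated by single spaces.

First, C1 ⊕ C2 = (M1 ⊕ K) ⊕ (M2 ⊕ K) = M1 ⊕ M2, so the key drops out. Then M2 = (M1 ⊕ M2) ⊕ M1 over the first 4 bytes.
byte 0: (df ^ cd) ^ 63 = 12 ^ 63 = 71
byte 1: (6d ^ cd) ^ 6f = a0 ^ 6f = cf
byte 2: (a2 ^ e3) ^ 6e = 41 ^ 6e = 2f
byte 3: (4b ^ 5e) ^ 66 = 15 ^ 66 = 73

71 cf 2f 73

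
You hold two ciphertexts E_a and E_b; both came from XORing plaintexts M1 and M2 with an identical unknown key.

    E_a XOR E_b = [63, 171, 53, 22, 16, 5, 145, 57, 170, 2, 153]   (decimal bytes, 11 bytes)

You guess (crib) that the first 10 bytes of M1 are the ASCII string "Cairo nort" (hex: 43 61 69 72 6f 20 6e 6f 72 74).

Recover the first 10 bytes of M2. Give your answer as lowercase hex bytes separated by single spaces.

7c ca 5c 64 7f 25 ff 56 d8 76

Since E_a ⊕ E_b = M1 ⊕ M2, XORing with the guessed M1 bytes yields the corresponding M2 bytes: M2 = (E_a ⊕ E_b) ⊕ M1.
3f ⊕ 43 = 7c
ab ⊕ 61 = ca
35 ⊕ 69 = 5c
16 ⊕ 72 = 64
10 ⊕ 6f = 7f
05 ⊕ 20 = 25
91 ⊕ 6e = ff
39 ⊕ 6f = 56
aa ⊕ 72 = d8
02 ⊕ 74 = 76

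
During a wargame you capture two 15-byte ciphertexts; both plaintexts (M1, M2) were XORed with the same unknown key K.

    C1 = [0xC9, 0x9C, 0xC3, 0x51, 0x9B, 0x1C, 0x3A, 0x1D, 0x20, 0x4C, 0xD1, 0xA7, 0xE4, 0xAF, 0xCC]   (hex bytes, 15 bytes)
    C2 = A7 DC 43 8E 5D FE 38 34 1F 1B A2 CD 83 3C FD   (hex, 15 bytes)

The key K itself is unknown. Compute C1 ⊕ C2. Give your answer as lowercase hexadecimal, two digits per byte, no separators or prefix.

6e4080dfc6e202293f57736a679331

C1 ⊕ C2 = (M1 ⊕ K) ⊕ (M2 ⊕ K) = M1 ⊕ M2 — the shared key cancels under XOR.
11001001 ^ 10100111 = 01101110
10011100 ^ 11011100 = 01000000
11000011 ^ 01000011 = 10000000
01010001 ^ 10001110 = 11011111
10011011 ^ 01011101 = 11000110
00011100 ^ 11111110 = 11100010
00111010 ^ 00111000 = 00000010
00011101 ^ 00110100 = 00101001
00100000 ^ 00011111 = 00111111
01001100 ^ 00011011 = 01010111
11010001 ^ 10100010 = 01110011
10100111 ^ 11001101 = 01101010
11100100 ^ 10000011 = 01100111
10101111 ^ 00111100 = 10010011
11001100 ^ 11111101 = 00110001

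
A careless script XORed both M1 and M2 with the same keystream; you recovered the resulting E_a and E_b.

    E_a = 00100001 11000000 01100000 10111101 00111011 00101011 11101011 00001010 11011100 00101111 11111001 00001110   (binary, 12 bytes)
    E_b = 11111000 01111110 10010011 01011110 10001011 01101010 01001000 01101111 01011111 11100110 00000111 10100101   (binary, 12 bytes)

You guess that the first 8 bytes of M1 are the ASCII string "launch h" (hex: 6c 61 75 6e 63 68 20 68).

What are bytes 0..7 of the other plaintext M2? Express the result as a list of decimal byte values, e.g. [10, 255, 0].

[181, 223, 134, 141, 211, 41, 131, 13]

First, E_a ⊕ E_b = (M1 ⊕ K) ⊕ (M2 ⊕ K) = M1 ⊕ M2, so the key drops out. Then M2 = (M1 ⊕ M2) ⊕ M1 over the first 8 bytes.
byte 0: (21 XOR f8) XOR 6c = d9 XOR 6c = b5
byte 1: (c0 XOR 7e) XOR 61 = be XOR 61 = df
byte 2: (60 XOR 93) XOR 75 = f3 XOR 75 = 86
byte 3: (bd XOR 5e) XOR 6e = e3 XOR 6e = 8d
byte 4: (3b XOR 8b) XOR 63 = b0 XOR 63 = d3
byte 5: (2b XOR 6a) XOR 68 = 41 XOR 68 = 29
byte 6: (eb XOR 48) XOR 20 = a3 XOR 20 = 83
byte 7: (0a XOR 6f) XOR 68 = 65 XOR 68 = 0d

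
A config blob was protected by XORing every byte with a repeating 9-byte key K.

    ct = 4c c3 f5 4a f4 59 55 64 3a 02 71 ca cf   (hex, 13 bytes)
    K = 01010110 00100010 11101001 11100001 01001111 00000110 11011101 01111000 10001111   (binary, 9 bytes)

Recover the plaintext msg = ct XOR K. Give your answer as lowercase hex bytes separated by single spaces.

The 9-byte key repeats, so the effective keystream is 56 22 e9 e1 4f 06 dd 78 8f 56 22 e9 e1.
byte 0: 01001100 ^ 01010110 = 00011010
byte 1: 11000011 ^ 00100010 = 11100001
byte 2: 11110101 ^ 11101001 = 00011100
byte 3: 01001010 ^ 11100001 = 10101011
byte 4: 11110100 ^ 01001111 = 10111011
byte 5: 01011001 ^ 00000110 = 01011111
byte 6: 01010101 ^ 11011101 = 10001000
byte 7: 01100100 ^ 01111000 = 00011100
byte 8: 00111010 ^ 10001111 = 10110101
byte 9: 00000010 ^ 01010110 = 01010100
byte 10: 01110001 ^ 00100010 = 01010011
byte 11: 11001010 ^ 11101001 = 00100011
byte 12: 11001111 ^ 11100001 = 00101110

1a e1 1c ab bb 5f 88 1c b5 54 53 23 2e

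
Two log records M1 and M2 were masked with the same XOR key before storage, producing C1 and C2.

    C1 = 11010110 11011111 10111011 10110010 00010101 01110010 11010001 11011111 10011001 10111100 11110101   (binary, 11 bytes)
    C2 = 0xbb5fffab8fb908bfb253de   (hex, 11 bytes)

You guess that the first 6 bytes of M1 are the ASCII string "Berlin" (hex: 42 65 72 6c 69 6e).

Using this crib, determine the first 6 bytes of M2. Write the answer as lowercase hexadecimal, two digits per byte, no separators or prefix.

2fe53675f3a5

First, C1 ⊕ C2 = (M1 ⊕ K) ⊕ (M2 ⊕ K) = M1 ⊕ M2, so the key drops out. Then M2 = (M1 ⊕ M2) ⊕ M1 over the first 6 bytes.
byte 0: (d6 ^ bb) ^ 42 = 6d ^ 42 = 2f
byte 1: (df ^ 5f) ^ 65 = 80 ^ 65 = e5
byte 2: (bb ^ ff) ^ 72 = 44 ^ 72 = 36
byte 3: (b2 ^ ab) ^ 6c = 19 ^ 6c = 75
byte 4: (15 ^ 8f) ^ 69 = 9a ^ 69 = f3
byte 5: (72 ^ b9) ^ 6e = cb ^ 6e = a5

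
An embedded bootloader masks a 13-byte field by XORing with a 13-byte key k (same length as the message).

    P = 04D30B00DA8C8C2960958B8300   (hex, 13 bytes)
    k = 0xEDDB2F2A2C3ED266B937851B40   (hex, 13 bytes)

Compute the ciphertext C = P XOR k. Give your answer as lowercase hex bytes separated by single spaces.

XOR is its own inverse, so applying the key byte-wise gives the result directly.
  4 ⊕ 237 = 233
211 ⊕ 219 =   8
 11 ⊕  47 =  36
  0 ⊕  42 =  42
218 ⊕  44 = 246
140 ⊕  62 = 178
140 ⊕ 210 =  94
 41 ⊕ 102 =  79
 96 ⊕ 185 = 217
149 ⊕  55 = 162
139 ⊕ 133 =  14
131 ⊕  27 = 152
  0 ⊕  64 =  64

e9 08 24 2a f6 b2 5e 4f d9 a2 0e 98 40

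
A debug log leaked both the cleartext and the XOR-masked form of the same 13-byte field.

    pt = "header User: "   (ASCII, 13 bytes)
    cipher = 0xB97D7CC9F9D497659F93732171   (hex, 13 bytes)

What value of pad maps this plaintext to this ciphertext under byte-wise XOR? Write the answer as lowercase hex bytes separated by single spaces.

d1 18 1d ad 9c a6 b7 30 ec f6 01 1b 51

Since cipher = pt ⊕ pad, XORing both sides with pt gives pad = pt ⊕ cipher.
104 xor 185 = 209
101 xor 125 =  24
 97 xor 124 =  29
100 xor 201 = 173
101 xor 249 = 156
114 xor 212 = 166
 32 xor 151 = 183
 85 xor 101 =  48
115 xor 159 = 236
101 xor 147 = 246
114 xor 115 =   1
 58 xor  33 =  27
 32 xor 113 =  81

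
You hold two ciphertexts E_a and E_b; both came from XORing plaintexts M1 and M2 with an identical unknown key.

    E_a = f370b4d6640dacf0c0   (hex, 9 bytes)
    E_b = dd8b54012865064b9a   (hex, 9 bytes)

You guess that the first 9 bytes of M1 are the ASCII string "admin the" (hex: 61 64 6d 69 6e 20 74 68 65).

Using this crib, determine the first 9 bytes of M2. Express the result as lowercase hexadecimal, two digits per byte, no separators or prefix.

First, E_a ⊕ E_b = (M1 ⊕ K) ⊕ (M2 ⊕ K) = M1 ⊕ M2, so the key drops out. Then M2 = (M1 ⊕ M2) ⊕ M1 over the first 9 bytes.
byte 0: (f3 ^ dd) ^ 61 = 2e ^ 61 = 4f
byte 1: (70 ^ 8b) ^ 64 = fb ^ 64 = 9f
byte 2: (b4 ^ 54) ^ 6d = e0 ^ 6d = 8d
byte 3: (d6 ^ 01) ^ 69 = d7 ^ 69 = be
byte 4: (64 ^ 28) ^ 6e = 4c ^ 6e = 22
byte 5: (0d ^ 65) ^ 20 = 68 ^ 20 = 48
byte 6: (ac ^ 06) ^ 74 = aa ^ 74 = de
byte 7: (f0 ^ 4b) ^ 68 = bb ^ 68 = d3
byte 8: (c0 ^ 9a) ^ 65 = 5a ^ 65 = 3f

4f9f8dbe2248ded33f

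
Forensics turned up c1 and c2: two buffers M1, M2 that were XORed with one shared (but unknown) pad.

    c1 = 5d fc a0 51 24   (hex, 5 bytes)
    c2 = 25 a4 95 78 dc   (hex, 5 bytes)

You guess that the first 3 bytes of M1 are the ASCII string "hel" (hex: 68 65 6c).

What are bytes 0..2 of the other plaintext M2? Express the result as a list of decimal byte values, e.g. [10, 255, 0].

[16, 61, 89]

First, c1 ⊕ c2 = (M1 ⊕ K) ⊕ (M2 ⊕ K) = M1 ⊕ M2, so the key drops out. Then M2 = (M1 ⊕ M2) ⊕ M1 over the first 3 bytes.
byte 0: (5d ^ 25) ^ 68 = 78 ^ 68 = 10
byte 1: (fc ^ a4) ^ 65 = 58 ^ 65 = 3d
byte 2: (a0 ^ 95) ^ 6c = 35 ^ 6c = 59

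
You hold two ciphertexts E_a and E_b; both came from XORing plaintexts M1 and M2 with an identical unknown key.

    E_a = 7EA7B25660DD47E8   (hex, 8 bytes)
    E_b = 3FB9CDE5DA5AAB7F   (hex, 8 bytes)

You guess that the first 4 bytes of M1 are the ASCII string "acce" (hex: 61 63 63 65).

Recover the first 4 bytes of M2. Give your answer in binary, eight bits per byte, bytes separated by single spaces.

00100000 01111101 00011100 11010110

First, E_a ⊕ E_b = (M1 ⊕ K) ⊕ (M2 ⊕ K) = M1 ⊕ M2, so the key drops out. Then M2 = (M1 ⊕ M2) ⊕ M1 over the first 4 bytes.
byte 0: (7e xor 3f) xor 61 = 41 xor 61 = 20
byte 1: (a7 xor b9) xor 63 = 1e xor 63 = 7d
byte 2: (b2 xor cd) xor 63 = 7f xor 63 = 1c
byte 3: (56 xor e5) xor 65 = b3 xor 65 = d6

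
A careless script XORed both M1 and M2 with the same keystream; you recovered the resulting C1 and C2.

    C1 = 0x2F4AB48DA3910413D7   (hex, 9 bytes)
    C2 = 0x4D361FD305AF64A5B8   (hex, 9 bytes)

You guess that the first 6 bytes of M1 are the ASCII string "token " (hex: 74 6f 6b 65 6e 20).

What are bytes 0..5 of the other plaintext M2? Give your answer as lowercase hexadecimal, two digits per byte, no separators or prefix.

1613c03bc81e

First, C1 ⊕ C2 = (M1 ⊕ K) ⊕ (M2 ⊕ K) = M1 ⊕ M2, so the key drops out. Then M2 = (M1 ⊕ M2) ⊕ M1 over the first 6 bytes.
byte 0: (2f xor 4d) xor 74 = 62 xor 74 = 16
byte 1: (4a xor 36) xor 6f = 7c xor 6f = 13
byte 2: (b4 xor 1f) xor 6b = ab xor 6b = c0
byte 3: (8d xor d3) xor 65 = 5e xor 65 = 3b
byte 4: (a3 xor 05) xor 6e = a6 xor 6e = c8
byte 5: (91 xor af) xor 20 = 3e xor 20 = 1e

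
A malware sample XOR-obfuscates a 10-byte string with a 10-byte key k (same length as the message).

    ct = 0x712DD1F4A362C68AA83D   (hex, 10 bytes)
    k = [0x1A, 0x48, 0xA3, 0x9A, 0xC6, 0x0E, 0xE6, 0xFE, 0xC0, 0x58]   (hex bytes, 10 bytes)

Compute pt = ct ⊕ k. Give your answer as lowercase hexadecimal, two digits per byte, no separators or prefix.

6b65726e656c20746865

XOR is its own inverse, so applying the key byte-wise gives the result directly.
71 XOR 1a = 6b
2d XOR 48 = 65
d1 XOR a3 = 72
f4 XOR 9a = 6e
a3 XOR c6 = 65
62 XOR 0e = 6c
c6 XOR e6 = 20
8a XOR fe = 74
a8 XOR c0 = 68
3d XOR 58 = 65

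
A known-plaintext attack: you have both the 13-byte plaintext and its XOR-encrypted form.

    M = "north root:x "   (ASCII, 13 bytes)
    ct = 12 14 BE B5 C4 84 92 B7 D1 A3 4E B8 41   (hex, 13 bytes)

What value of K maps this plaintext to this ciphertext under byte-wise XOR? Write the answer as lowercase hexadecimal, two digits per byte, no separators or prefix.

7c7bccc1aca4e0d8bed774c061

Since ct = M ⊕ K, XORing both sides with M gives K = M ⊕ ct.
byte 0: 01101110 XOR 00010010 = 01111100
byte 1: 01101111 XOR 00010100 = 01111011
byte 2: 01110010 XOR 10111110 = 11001100
byte 3: 01110100 XOR 10110101 = 11000001
byte 4: 01101000 XOR 11000100 = 10101100
byte 5: 00100000 XOR 10000100 = 10100100
byte 6: 01110010 XOR 10010010 = 11100000
byte 7: 01101111 XOR 10110111 = 11011000
byte 8: 01101111 XOR 11010001 = 10111110
byte 9: 01110100 XOR 10100011 = 11010111
byte 10: 00111010 XOR 01001110 = 01110100
byte 11: 01111000 XOR 10111000 = 11000000
byte 12: 00100000 XOR 01000001 = 01100001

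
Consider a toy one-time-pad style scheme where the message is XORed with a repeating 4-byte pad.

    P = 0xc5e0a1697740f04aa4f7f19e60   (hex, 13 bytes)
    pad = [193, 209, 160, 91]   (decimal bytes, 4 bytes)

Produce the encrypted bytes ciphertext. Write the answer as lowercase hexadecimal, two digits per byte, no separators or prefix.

04310132b6915011652651c5a1

The 4-byte key repeats, so the effective keystream is c1 d1 a0 5b c1 d1 a0 5b c1 d1 a0 5b c1.
byte 0: 197 ^ 193 =   4
byte 1: 224 ^ 209 =  49
byte 2: 161 ^ 160 =   1
byte 3: 105 ^  91 =  50
byte 4: 119 ^ 193 = 182
byte 5:  64 ^ 209 = 145
byte 6: 240 ^ 160 =  80
byte 7:  74 ^  91 =  17
byte 8: 164 ^ 193 = 101
byte 9: 247 ^ 209 =  38
byte 10: 241 ^ 160 =  81
byte 11: 158 ^  91 = 197
byte 12:  96 ^ 193 = 161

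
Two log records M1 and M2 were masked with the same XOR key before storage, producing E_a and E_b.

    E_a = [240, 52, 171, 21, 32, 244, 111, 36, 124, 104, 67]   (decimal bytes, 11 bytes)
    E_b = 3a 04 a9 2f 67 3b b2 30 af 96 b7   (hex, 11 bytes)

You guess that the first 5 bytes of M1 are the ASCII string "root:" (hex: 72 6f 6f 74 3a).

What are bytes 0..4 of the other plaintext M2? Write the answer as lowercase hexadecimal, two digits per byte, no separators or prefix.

b85f6d4e7d

First, E_a ⊕ E_b = (M1 ⊕ K) ⊕ (M2 ⊕ K) = M1 ⊕ M2, so the key drops out. Then M2 = (M1 ⊕ M2) ⊕ M1 over the first 5 bytes.
byte 0: (f0 ^ 3a) ^ 72 = ca ^ 72 = b8
byte 1: (34 ^ 04) ^ 6f = 30 ^ 6f = 5f
byte 2: (ab ^ a9) ^ 6f = 02 ^ 6f = 6d
byte 3: (15 ^ 2f) ^ 74 = 3a ^ 74 = 4e
byte 4: (20 ^ 67) ^ 3a = 47 ^ 3a = 7d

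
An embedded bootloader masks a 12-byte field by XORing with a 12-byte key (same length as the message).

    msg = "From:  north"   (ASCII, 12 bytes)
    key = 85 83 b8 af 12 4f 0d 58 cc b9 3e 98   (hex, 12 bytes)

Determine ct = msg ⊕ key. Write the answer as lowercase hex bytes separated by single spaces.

byte 0: 01000110 xor 10000101 = 11000011
byte 1: 01110010 xor 10000011 = 11110001
byte 2: 01101111 xor 10111000 = 11010111
byte 3: 01101101 xor 10101111 = 11000010
byte 4: 00111010 xor 00010010 = 00101000
byte 5: 00100000 xor 01001111 = 01101111
byte 6: 00100000 xor 00001101 = 00101101
byte 7: 01101110 xor 01011000 = 00110110
byte 8: 01101111 xor 11001100 = 10100011
byte 9: 01110010 xor 10111001 = 11001011
byte 10: 01110100 xor 00111110 = 01001010
byte 11: 01101000 xor 10011000 = 11110000

c3 f1 d7 c2 28 6f 2d 36 a3 cb 4a f0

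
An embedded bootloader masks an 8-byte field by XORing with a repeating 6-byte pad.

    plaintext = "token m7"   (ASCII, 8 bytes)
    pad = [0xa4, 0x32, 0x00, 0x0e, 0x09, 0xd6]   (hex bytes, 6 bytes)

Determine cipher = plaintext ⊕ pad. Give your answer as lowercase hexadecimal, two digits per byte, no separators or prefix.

d05d6b6b67f6c905

The 6-byte key repeats, so the effective keystream is a4 32 00 0e 09 d6 a4 32.
byte 0: 116 ⊕ 164 = 208
byte 1: 111 ⊕  50 =  93
byte 2: 107 ⊕   0 = 107
byte 3: 101 ⊕  14 = 107
byte 4: 110 ⊕   9 = 103
byte 5:  32 ⊕ 214 = 246
byte 6: 109 ⊕ 164 = 201
byte 7:  55 ⊕  50 =   5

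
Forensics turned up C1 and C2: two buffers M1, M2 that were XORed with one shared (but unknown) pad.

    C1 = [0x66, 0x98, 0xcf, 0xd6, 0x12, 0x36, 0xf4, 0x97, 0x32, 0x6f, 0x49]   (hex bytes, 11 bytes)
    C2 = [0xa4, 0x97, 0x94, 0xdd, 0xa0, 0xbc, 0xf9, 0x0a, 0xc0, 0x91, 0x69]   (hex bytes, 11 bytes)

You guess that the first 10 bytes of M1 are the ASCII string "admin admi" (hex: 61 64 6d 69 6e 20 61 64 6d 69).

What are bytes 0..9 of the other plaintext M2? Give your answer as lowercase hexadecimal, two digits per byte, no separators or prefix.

First, C1 ⊕ C2 = (M1 ⊕ K) ⊕ (M2 ⊕ K) = M1 ⊕ M2, so the key drops out. Then M2 = (M1 ⊕ M2) ⊕ M1 over the first 10 bytes.
byte 0: (66 ⊕ a4) ⊕ 61 = c2 ⊕ 61 = a3
byte 1: (98 ⊕ 97) ⊕ 64 = 0f ⊕ 64 = 6b
byte 2: (cf ⊕ 94) ⊕ 6d = 5b ⊕ 6d = 36
byte 3: (d6 ⊕ dd) ⊕ 69 = 0b ⊕ 69 = 62
byte 4: (12 ⊕ a0) ⊕ 6e = b2 ⊕ 6e = dc
byte 5: (36 ⊕ bc) ⊕ 20 = 8a ⊕ 20 = aa
byte 6: (f4 ⊕ f9) ⊕ 61 = 0d ⊕ 61 = 6c
byte 7: (97 ⊕ 0a) ⊕ 64 = 9d ⊕ 64 = f9
byte 8: (32 ⊕ c0) ⊕ 6d = f2 ⊕ 6d = 9f
byte 9: (6f ⊕ 91) ⊕ 69 = fe ⊕ 69 = 97

a36b3662dcaa6cf99f97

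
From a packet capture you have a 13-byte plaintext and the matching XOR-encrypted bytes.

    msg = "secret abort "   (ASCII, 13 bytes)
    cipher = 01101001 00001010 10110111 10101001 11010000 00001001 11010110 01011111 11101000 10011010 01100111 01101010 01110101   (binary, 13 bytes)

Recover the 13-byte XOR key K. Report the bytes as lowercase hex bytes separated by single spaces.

Since cipher = msg ⊕ K, XORing both sides with msg gives K = msg ⊕ cipher.
byte 0: 73 ⊕ 69 = 1a
byte 1: 65 ⊕ 0a = 6f
byte 2: 63 ⊕ b7 = d4
byte 3: 72 ⊕ a9 = db
byte 4: 65 ⊕ d0 = b5
byte 5: 74 ⊕ 09 = 7d
byte 6: 20 ⊕ d6 = f6
byte 7: 61 ⊕ 5f = 3e
byte 8: 62 ⊕ e8 = 8a
byte 9: 6f ⊕ 9a = f5
byte 10: 72 ⊕ 67 = 15
byte 11: 74 ⊕ 6a = 1e
byte 12: 20 ⊕ 75 = 55

1a 6f d4 db b5 7d f6 3e 8a f5 15 1e 55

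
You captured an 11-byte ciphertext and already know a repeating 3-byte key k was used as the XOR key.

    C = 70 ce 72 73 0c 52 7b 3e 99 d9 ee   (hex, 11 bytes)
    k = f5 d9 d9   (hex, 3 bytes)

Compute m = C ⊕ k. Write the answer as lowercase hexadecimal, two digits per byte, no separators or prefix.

The 3-byte key repeats, so the effective keystream is f5 d9 d9 f5 d9 d9 f5 d9 d9 f5 d9.
byte 0: 01110000 ⊕ 11110101 = 10000101
byte 1: 11001110 ⊕ 11011001 = 00010111
byte 2: 01110010 ⊕ 11011001 = 10101011
byte 3: 01110011 ⊕ 11110101 = 10000110
byte 4: 00001100 ⊕ 11011001 = 11010101
byte 5: 01010010 ⊕ 11011001 = 10001011
byte 6: 01111011 ⊕ 11110101 = 10001110
byte 7: 00111110 ⊕ 11011001 = 11100111
byte 8: 10011001 ⊕ 11011001 = 01000000
byte 9: 11011001 ⊕ 11110101 = 00101100
byte 10: 11101110 ⊕ 11011001 = 00110111

8517ab86d58b8ee7402c37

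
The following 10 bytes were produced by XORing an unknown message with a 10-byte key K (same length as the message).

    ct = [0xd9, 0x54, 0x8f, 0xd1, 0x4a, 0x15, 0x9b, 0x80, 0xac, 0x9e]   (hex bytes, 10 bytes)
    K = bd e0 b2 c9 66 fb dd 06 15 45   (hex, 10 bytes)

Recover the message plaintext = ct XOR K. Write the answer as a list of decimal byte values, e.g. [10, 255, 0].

XOR is its own inverse, so applying the key byte-wise gives the result directly.
byte 0: d9 xor bd = 64
byte 1: 54 xor e0 = b4
byte 2: 8f xor b2 = 3d
byte 3: d1 xor c9 = 18
byte 4: 4a xor 66 = 2c
byte 5: 15 xor fb = ee
byte 6: 9b xor dd = 46
byte 7: 80 xor 06 = 86
byte 8: ac xor 15 = b9
byte 9: 9e xor 45 = db

[100, 180, 61, 24, 44, 238, 70, 134, 185, 219]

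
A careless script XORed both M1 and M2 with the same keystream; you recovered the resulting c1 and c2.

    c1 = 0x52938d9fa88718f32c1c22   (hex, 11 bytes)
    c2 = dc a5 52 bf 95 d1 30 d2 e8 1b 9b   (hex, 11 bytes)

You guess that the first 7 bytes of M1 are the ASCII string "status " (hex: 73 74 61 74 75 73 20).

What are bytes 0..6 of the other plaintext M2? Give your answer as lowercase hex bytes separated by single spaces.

First, c1 ⊕ c2 = (M1 ⊕ K) ⊕ (M2 ⊕ K) = M1 ⊕ M2, so the key drops out. Then M2 = (M1 ⊕ M2) ⊕ M1 over the first 7 bytes.
byte 0: (52 ^ dc) ^ 73 = 8e ^ 73 = fd
byte 1: (93 ^ a5) ^ 74 = 36 ^ 74 = 42
byte 2: (8d ^ 52) ^ 61 = df ^ 61 = be
byte 3: (9f ^ bf) ^ 74 = 20 ^ 74 = 54
byte 4: (a8 ^ 95) ^ 75 = 3d ^ 75 = 48
byte 5: (87 ^ d1) ^ 73 = 56 ^ 73 = 25
byte 6: (18 ^ 30) ^ 20 = 28 ^ 20 = 08

fd 42 be 54 48 25 08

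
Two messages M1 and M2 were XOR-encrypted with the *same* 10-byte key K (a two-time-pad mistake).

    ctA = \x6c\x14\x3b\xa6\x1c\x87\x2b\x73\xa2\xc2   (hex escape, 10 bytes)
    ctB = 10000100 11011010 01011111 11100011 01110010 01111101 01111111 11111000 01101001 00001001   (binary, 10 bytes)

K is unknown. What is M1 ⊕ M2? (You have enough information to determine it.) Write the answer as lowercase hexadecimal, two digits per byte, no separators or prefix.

e8ce64456efa548bcbcb

ctA ⊕ ctB = (M1 ⊕ K) ⊕ (M2 ⊕ K) = M1 ⊕ M2 — the shared key cancels under XOR.
6c ⊕ 84 = e8
14 ⊕ da = ce
3b ⊕ 5f = 64
a6 ⊕ e3 = 45
1c ⊕ 72 = 6e
87 ⊕ 7d = fa
2b ⊕ 7f = 54
73 ⊕ f8 = 8b
a2 ⊕ 69 = cb
c2 ⊕ 09 = cb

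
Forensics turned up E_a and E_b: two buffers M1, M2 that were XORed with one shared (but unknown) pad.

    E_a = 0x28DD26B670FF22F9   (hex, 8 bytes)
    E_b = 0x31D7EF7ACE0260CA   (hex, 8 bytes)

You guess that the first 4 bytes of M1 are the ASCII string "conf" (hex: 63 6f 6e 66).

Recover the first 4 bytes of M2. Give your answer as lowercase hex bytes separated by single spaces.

First, E_a ⊕ E_b = (M1 ⊕ K) ⊕ (M2 ⊕ K) = M1 ⊕ M2, so the key drops out. Then M2 = (M1 ⊕ M2) ⊕ M1 over the first 4 bytes.
byte 0: (28 xor 31) xor 63 = 19 xor 63 = 7a
byte 1: (dd xor d7) xor 6f = 0a xor 6f = 65
byte 2: (26 xor ef) xor 6e = c9 xor 6e = a7
byte 3: (b6 xor 7a) xor 66 = cc xor 66 = aa

7a 65 a7 aa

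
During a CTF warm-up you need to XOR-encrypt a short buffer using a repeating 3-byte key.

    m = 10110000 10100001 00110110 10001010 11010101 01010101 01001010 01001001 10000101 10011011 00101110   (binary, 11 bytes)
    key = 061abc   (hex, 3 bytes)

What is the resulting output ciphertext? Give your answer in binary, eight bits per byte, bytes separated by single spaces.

The 3-byte key repeats, so the effective keystream is 06 1a bc 06 1a bc 06 1a bc 06 1a.
byte 0: b0 xor 06 = b6
byte 1: a1 xor 1a = bb
byte 2: 36 xor bc = 8a
byte 3: 8a xor 06 = 8c
byte 4: d5 xor 1a = cf
byte 5: 55 xor bc = e9
byte 6: 4a xor 06 = 4c
byte 7: 49 xor 1a = 53
byte 8: 85 xor bc = 39
byte 9: 9b xor 06 = 9d
byte 10: 2e xor 1a = 34

10110110 10111011 10001010 10001100 11001111 11101001 01001100 01010011 00111001 10011101 00110100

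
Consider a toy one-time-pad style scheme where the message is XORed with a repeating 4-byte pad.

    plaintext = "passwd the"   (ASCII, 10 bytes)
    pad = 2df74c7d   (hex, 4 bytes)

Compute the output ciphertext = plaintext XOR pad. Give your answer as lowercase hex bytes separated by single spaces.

The 4-byte key repeats, so the effective keystream is 2d f7 4c 7d 2d f7 4c 7d 2d f7.
byte 0: 70 XOR 2d = 5d
byte 1: 61 XOR f7 = 96
byte 2: 73 XOR 4c = 3f
byte 3: 73 XOR 7d = 0e
byte 4: 77 XOR 2d = 5a
byte 5: 64 XOR f7 = 93
byte 6: 20 XOR 4c = 6c
byte 7: 74 XOR 7d = 09
byte 8: 68 XOR 2d = 45
byte 9: 65 XOR f7 = 92

5d 96 3f 0e 5a 93 6c 09 45 92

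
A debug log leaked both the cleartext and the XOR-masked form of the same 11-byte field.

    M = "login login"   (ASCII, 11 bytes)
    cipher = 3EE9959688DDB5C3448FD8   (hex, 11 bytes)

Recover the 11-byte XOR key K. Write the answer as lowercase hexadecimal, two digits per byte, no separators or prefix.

5286f2ffe6fdd9ac23e6b6

Since cipher = M ⊕ K, XORing both sides with M gives K = M ⊕ cipher.
6c ⊕ 3e = 52
6f ⊕ e9 = 86
67 ⊕ 95 = f2
69 ⊕ 96 = ff
6e ⊕ 88 = e6
20 ⊕ dd = fd
6c ⊕ b5 = d9
6f ⊕ c3 = ac
67 ⊕ 44 = 23
69 ⊕ 8f = e6
6e ⊕ d8 = b6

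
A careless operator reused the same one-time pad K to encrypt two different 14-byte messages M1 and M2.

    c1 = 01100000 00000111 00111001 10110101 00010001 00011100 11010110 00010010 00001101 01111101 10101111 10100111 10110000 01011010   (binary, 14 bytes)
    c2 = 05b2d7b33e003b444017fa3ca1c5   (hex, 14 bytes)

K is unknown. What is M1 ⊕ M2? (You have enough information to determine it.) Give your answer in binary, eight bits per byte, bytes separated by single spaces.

c1 ⊕ c2 = (M1 ⊕ K) ⊕ (M2 ⊕ K) = M1 ⊕ M2 — the shared key cancels under XOR.
byte 0: 01100000 ⊕ 00000101 = 01100101
byte 1: 00000111 ⊕ 10110010 = 10110101
byte 2: 00111001 ⊕ 11010111 = 11101110
byte 3: 10110101 ⊕ 10110011 = 00000110
byte 4: 00010001 ⊕ 00111110 = 00101111
byte 5: 00011100 ⊕ 00000000 = 00011100
byte 6: 11010110 ⊕ 00111011 = 11101101
byte 7: 00010010 ⊕ 01000100 = 01010110
byte 8: 00001101 ⊕ 01000000 = 01001101
byte 9: 01111101 ⊕ 00010111 = 01101010
byte 10: 10101111 ⊕ 11111010 = 01010101
byte 11: 10100111 ⊕ 00111100 = 10011011
byte 12: 10110000 ⊕ 10100001 = 00010001
byte 13: 01011010 ⊕ 11000101 = 10011111

01100101 10110101 11101110 00000110 00101111 00011100 11101101 01010110 01001101 01101010 01010101 10011011 00010001 10011111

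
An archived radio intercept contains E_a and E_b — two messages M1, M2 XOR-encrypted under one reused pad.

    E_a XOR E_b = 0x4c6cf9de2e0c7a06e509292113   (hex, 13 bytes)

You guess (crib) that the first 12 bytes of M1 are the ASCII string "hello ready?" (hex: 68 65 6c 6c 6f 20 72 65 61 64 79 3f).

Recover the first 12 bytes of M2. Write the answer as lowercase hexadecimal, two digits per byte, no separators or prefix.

240995b2412c0863846d501e

Since E_a ⊕ E_b = M1 ⊕ M2, XORing with the guessed M1 bytes yields the corresponding M2 bytes: M2 = (E_a ⊕ E_b) ⊕ M1.
byte 0: 01001100 ^ 01101000 = 00100100
byte 1: 01101100 ^ 01100101 = 00001001
byte 2: 11111001 ^ 01101100 = 10010101
byte 3: 11011110 ^ 01101100 = 10110010
byte 4: 00101110 ^ 01101111 = 01000001
byte 5: 00001100 ^ 00100000 = 00101100
byte 6: 01111010 ^ 01110010 = 00001000
byte 7: 00000110 ^ 01100101 = 01100011
byte 8: 11100101 ^ 01100001 = 10000100
byte 9: 00001001 ^ 01100100 = 01101101
byte 10: 00101001 ^ 01111001 = 01010000
byte 11: 00100001 ^ 00111111 = 00011110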